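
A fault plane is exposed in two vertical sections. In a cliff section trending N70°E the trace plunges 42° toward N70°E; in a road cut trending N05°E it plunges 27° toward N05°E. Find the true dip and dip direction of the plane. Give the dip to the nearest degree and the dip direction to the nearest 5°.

true dip 42°, dip direction 060°

The two traces are lines in the plane: v₁ = (sin 70°·cos 42°, cos 70°·cos 42°, −sin 42°), v₂ = (sin 5°·cos 27°, cos 5°·cos 27°, −sin 27°).
The plane normal is n = v₁ × v₂ ∝ (0.479, 0.265, 0.600).
Dip δ = arctan(|n_h|/n_z) = arctan(0.547/0.600) = 42.4°.
Dip direction = atan2(0.479, 0.265) = 61° (azimuth of n's horizontal projection).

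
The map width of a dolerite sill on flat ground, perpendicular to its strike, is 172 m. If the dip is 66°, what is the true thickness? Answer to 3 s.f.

157 m

True thickness t = w · sin(dip) = 172 × sin 66°
t = 172 × 0.9135 = 157.130 m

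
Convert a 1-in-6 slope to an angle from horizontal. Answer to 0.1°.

tan θ = 1/6 = 0.1667
θ = arctan(0.1667) = 9.46°

9.5°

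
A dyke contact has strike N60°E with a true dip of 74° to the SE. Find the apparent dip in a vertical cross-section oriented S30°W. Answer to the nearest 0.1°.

The strike is N60°E and the section trends S30°W; the acute angle between them is β = 30°.
tan α = tan 74° × sin 30° = 3.4874 × 0.5000 = 1.7437
apparent dip = arctan 1.7437 = 60.17°

60.2°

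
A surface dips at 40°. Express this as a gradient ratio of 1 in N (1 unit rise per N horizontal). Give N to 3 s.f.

1 : N means tan θ = 1/N, so N = 1/tan 40° = 1/0.8391

1 in 1.19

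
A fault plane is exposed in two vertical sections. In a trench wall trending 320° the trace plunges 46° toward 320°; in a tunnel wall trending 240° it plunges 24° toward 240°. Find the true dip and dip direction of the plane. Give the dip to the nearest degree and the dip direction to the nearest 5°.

Each apparent-dip line lies in the plane. As unit vectors (x east, y north, z up), v₁ plunges 46°→320° and v₂ plunges 24°→240°.
Cross product v₁ × v₂ gives the pole to the plane: n ∝ (-0.545, 0.387, 0.625).
True dip = arccos(n_z / |n|) = arccos(0.6828) = 46.9°.
The horizontal component of n points toward azimuth atan2(n_x, n_y) = 305°, the dip direction.

true dip 47°, dip direction 305°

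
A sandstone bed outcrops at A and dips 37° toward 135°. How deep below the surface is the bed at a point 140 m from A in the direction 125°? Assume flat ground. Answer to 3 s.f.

The hole lies 10° from the dip direction, so the down-dip offset is 140 × cos 10° = 137.87 m.
Depth = down-dip offset × tan(dip) = 137.87 × tan 37° = 137.87 × 0.7536
Depth = 103.89 m

104 m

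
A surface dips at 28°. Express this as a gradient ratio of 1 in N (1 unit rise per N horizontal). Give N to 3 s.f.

1 : N means tan θ = 1/N, so N = 1/tan 28° = 1/0.5317

1 in 1.88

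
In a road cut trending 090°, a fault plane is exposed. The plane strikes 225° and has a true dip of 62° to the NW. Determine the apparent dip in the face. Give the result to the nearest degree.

53°

The section lies 45° from the strike.
tan(apparent dip) = tan 62° · sin 45° = 1.3299
apparent dip = arctan 1.3299 = 53.06°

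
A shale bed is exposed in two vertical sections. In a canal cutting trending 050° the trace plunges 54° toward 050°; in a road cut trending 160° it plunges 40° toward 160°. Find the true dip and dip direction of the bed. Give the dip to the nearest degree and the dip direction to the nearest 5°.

The two traces are lines in the plane: v₁ = (sin 50°·cos 54°, cos 50°·cos 54°, −sin 54°), v₂ = (sin 160°·cos 40°, cos 160°·cos 40°, −sin 40°).
n = v₁ × v₂ = (0.825, -0.077, 0.423) (taken with n_z > 0).
tan δ = √(n_x²+n_y²)/n_z = 0.829/0.423, so δ = 63.0°.
The horizontal component of n points toward azimuth atan2(n_x, n_y) = 95°, the dip direction.

true dip 63°, dip direction 095°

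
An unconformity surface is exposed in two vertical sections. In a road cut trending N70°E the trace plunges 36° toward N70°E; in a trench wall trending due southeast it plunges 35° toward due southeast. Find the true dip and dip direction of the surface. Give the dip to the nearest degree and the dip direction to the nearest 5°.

Each apparent-dip line lies in the plane. As unit vectors (x east, y north, z up), v₁ plunges 36°→N70°E and v₂ plunges 35°→due southeast.
The plane normal is n = v₁ × v₂ ∝ (0.499, -0.096, 0.601).
Dip δ = arctan(|n_h|/n_z) = arctan(0.508/0.601) = 40.2°.
Dip direction = atan2(0.499, -0.096) = 101° (azimuth of n's horizontal projection).

true dip 40°, dip direction 100°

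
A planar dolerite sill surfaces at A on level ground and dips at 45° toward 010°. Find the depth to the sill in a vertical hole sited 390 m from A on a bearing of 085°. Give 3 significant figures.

The hole lies 75° from the dip direction, so the down-dip offset is 390 × cos 75° = 100.94 m.
Depth = down-dip offset × tan(dip) = 100.94 × tan 45° = 100.94 × 1.0000
Depth = 100.94 m

101 m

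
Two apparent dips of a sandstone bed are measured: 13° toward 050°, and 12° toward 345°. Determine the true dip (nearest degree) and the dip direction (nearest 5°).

true dip 15°, dip direction 020°

Represent each trace as a vector plunging at its apparent dip toward its trend (east-north-up frame): v₁ = (0.746, 0.626, -0.225), v₂ = (-0.253, 0.945, -0.208).
n = v₁ × v₂ = (0.082, 0.212, 0.864) (taken with n_z > 0).
True dip = arccos(n_z / |n|) = arccos(0.9670) = 14.8°.
The horizontal component of n points toward azimuth atan2(n_x, n_y) = 21°, the dip direction.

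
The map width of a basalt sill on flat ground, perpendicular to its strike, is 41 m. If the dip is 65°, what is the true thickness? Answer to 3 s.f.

True thickness t = w · sin(dip) = 41 × sin 65°
t = 41 × 0.9063 = 37.159 m

37.2 m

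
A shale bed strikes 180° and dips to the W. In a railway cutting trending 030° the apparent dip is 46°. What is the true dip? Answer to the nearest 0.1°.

64.2°

The section is 30° from the strike.
tan(true dip) = tan 46° / sin 30° = 2.0711
δ = arctan(2.0711) = 64.23°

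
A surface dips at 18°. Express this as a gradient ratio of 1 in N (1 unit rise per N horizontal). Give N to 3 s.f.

1 in 3.08

1 : N means tan θ = 1/N, so N = 1/tan 18° = 1/0.3249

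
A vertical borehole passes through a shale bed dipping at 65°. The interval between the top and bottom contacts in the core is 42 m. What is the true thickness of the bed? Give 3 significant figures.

17.7 m

True thickness t = h · cos(dip) = 42 × cos 65°
t = 42 × 0.4226 = 17.750 m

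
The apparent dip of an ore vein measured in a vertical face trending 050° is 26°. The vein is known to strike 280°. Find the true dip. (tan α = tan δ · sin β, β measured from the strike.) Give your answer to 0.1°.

The section is 50° from the strike.
tan(true dip) = tan 26° / sin 50° = 0.6367
δ = arctan(0.6367) = 32.48°

32.5°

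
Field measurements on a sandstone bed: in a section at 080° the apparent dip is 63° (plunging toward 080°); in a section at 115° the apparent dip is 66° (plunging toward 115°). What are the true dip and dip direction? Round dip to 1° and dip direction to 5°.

true dip 66°, dip direction 110°

Represent each trace as a vector plunging at its apparent dip toward its trend (east-north-up frame): v₁ = (0.447, 0.079, -0.891), v₂ = (0.369, -0.172, -0.914).
n = v₁ × v₂ = (0.225, -0.080, 0.106) (taken with n_z > 0).
Dip δ = arctan(|n_h|/n_z) = arctan(0.239/0.106) = 66.1°.
The horizontal component of n points toward azimuth atan2(n_x, n_y) = 110°, the dip direction.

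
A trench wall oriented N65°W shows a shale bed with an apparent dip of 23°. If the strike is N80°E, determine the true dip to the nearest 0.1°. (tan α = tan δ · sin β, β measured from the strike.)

36.5°

β = acute angle between strike N80°E and section N65°W = 35°.
tan(true dip) = tan 23° / sin 35° = 0.7400
δ = arctan(0.7400) = 36.50°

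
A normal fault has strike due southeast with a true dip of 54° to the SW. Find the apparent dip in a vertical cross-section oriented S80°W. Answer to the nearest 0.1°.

The strike is due southeast and the section trends S80°W; the acute angle between them is β = 55°.
tan α = tan 54° × sin 55° = 1.3764 × 0.8192 = 1.1275
apparent dip = arctan 1.1275 = 48.43°

48.4°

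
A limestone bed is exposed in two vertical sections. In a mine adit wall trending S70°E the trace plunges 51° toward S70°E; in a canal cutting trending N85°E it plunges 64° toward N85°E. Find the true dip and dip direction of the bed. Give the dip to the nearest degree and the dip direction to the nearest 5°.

true dip 68°, dip direction 050°

Represent each trace as a vector plunging at its apparent dip toward its trend (east-north-up frame): v₁ = (0.591, -0.215, -0.777), v₂ = (0.437, 0.038, -0.899).
n = v₁ × v₂ = (0.223, 0.192, 0.117) (taken with n_z > 0).
True dip = arccos(n_z / |n|) = arccos(0.3681) = 68.4°.
The horizontal component of n points toward azimuth atan2(n_x, n_y) = 49°, the dip direction.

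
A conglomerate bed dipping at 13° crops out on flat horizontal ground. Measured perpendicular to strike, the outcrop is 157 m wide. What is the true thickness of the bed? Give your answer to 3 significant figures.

True thickness t = w · sin(dip) = 157 × sin 13°
t = 157 × 0.2250 = 35.317 m

35.3 m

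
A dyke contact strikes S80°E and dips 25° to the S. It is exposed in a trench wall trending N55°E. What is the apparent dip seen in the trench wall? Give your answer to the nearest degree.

18°

The section lies 45° from the strike.
tan(apparent dip) = tan 25° · sin 45° = 0.3297
apparent dip = arctan 0.3297 = 18.25°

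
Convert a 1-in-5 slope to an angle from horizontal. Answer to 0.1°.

11.3°

tan θ = 1/5 = 0.2000
θ = arctan(0.2000) = 11.31°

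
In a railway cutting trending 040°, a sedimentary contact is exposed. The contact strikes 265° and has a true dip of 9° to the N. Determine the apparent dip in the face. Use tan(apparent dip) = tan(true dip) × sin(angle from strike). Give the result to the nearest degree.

6°

The strike is 265° and the section trends 040°; the acute angle between them is β = 45°.
tan(apparent dip) = tan 9° · sin 45° = 0.1120
α = arctan(0.1120) = 6.39°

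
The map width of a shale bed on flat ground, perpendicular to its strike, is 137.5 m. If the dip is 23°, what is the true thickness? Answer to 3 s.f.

True thickness t = w · sin(dip) = 137.5 × sin 23°
t = 137.5 × 0.3907 = 53.726 m

53.7 m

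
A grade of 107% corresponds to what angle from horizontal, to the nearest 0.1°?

tan θ = 107/100 = 1.0700
θ = arctan(1.0700) = 46.94°

46.9°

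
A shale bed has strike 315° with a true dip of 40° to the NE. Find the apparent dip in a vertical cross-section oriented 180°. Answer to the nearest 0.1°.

The strike is 315° and the section trends 180°; the acute angle between them is β = 45°.
tan α = tan 40° × sin 45° = 0.8391 × 0.7071 = 0.5933
α = arctan(0.5933) = 30.68°

30.7°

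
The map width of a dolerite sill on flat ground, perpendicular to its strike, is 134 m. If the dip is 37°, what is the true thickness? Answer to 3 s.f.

80.6 m

True thickness t = w · sin(dip) = 134 × sin 37°
t = 134 × 0.6018 = 80.643 m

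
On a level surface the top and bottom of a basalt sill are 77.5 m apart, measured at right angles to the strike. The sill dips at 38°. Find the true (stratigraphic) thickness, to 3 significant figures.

True thickness t = w · sin(dip) = 77.5 × sin 38°
t = 77.5 × 0.6157 = 47.714 m

47.7 m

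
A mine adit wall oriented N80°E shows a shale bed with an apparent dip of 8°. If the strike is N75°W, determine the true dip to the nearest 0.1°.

β = acute angle between strike N75°W and section N80°E = 25°.
tan δ = tan α / sin β = tan 8° / sin 25° = 0.1405 / 0.4226 = 0.3325
true dip = arctan 0.3325 = 18.39°

18.4°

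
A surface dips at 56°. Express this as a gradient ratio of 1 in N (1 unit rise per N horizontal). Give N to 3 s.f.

1 : N means tan θ = 1/N, so N = 1/tan 56° = 1/1.4826

1 in 0.675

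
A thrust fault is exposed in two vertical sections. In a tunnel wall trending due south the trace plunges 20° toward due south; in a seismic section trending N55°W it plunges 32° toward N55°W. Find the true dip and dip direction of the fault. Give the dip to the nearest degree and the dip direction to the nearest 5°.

true dip 47°, dip direction 250°

Represent each trace as a vector plunging at its apparent dip toward its trend (east-north-up frame): v₁ = (0.000, -0.940, -0.342), v₂ = (-0.695, 0.486, -0.530).
The plane normal is n = v₁ × v₂ ∝ (-0.664, -0.238, 0.653).
True dip = arccos(n_z / |n|) = arccos(0.6791) = 47.2°.
Dip direction = azimuth of (n_x, n_y) = atan2(-0.664, -0.238) = 250°.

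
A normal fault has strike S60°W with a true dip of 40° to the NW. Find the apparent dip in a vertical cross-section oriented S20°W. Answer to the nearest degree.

28°

The strike is S60°W and the section trends S20°W; the acute angle between them is β = 40°.
tan α = tan 40° × sin 40° = 0.8391 × 0.6428 = 0.5394
α = arctan(0.5394) = 28.34°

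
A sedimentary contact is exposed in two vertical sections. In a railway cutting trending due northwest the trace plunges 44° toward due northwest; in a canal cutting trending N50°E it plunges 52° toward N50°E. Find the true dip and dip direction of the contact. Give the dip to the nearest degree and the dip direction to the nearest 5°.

Each apparent-dip line lies in the plane. As unit vectors (x east, y north, z up), v₁ plunges 44°→due northwest and v₂ plunges 52°→N50°E.
n = v₁ × v₂ = (0.126, 0.728, 0.441) (taken with n_z > 0).
tan δ = √(n_x²+n_y²)/n_z = 0.739/0.441, so δ = 59.2°.
The horizontal component of n points toward azimuth atan2(n_x, n_y) = 10°, the dip direction.

true dip 59°, dip direction 010°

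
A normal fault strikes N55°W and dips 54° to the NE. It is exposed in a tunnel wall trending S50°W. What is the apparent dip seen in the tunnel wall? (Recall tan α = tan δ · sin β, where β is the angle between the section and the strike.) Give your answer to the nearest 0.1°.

The section lies 75° from the strike.
tan α = tan 54° × sin 75° = 1.3764 × 0.9659 = 1.3295
apparent dip = arctan 1.3295 = 53.05°

53.1°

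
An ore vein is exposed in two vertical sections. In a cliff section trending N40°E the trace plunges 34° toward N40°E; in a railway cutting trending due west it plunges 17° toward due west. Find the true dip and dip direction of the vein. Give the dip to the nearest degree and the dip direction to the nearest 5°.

The two traces are lines in the plane: v₁ = (sin 40°·cos 34°, cos 40°·cos 34°, −sin 34°), v₂ = (sin 270°·cos 17°, cos 270°·cos 17°, −sin 17°).
Cross product v₁ × v₂ gives the pole to the plane: n ∝ (-0.186, 0.691, 0.607).
tan δ = √(n_x²+n_y²)/n_z = 0.715/0.607, so δ = 49.7°.
Dip direction = atan2(-0.186, 0.691) = 345° (azimuth of n's horizontal projection).

true dip 50°, dip direction 345°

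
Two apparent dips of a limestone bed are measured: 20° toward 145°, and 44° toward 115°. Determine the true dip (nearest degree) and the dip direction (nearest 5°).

Each apparent-dip line lies in the plane. As unit vectors (x east, y north, z up), v₁ plunges 20°→145° and v₂ plunges 44°→115°.
The plane normal is n = v₁ × v₂ ∝ (0.431, 0.151, 0.338).
tan δ = √(n_x²+n_y²)/n_z = 0.457/0.338, so δ = 53.5°.
The horizontal component of n points toward azimuth atan2(n_x, n_y) = 71°, the dip direction.

true dip 53°, dip direction 070°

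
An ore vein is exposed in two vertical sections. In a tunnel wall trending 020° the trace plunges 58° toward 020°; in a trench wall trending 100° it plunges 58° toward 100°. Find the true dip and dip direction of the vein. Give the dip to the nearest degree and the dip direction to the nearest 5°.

true dip 64°, dip direction 060°

Each apparent-dip line lies in the plane. As unit vectors (x east, y north, z up), v₁ plunges 58°→020° and v₂ plunges 58°→100°.
Cross product v₁ × v₂ gives the pole to the plane: n ∝ (0.500, 0.289, 0.277).
True dip = arccos(n_z / |n|) = arccos(0.4318) = 64.4°.
The horizontal component of n points toward azimuth atan2(n_x, n_y) = 60°, the dip direction.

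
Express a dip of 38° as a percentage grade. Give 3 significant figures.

grade % = 100 × tan 38° = 100 × 0.7813

78.1%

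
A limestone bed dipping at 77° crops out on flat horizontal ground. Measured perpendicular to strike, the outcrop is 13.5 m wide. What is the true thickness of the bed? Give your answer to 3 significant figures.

True thickness t = w · sin(dip) = 13.5 × sin 77°
t = 13.5 × 0.9744 = 13.154 m

13.2 m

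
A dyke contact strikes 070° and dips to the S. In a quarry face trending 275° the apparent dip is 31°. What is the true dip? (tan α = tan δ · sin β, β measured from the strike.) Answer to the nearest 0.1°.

54.9°

The section is 25° from the strike.
tan(true dip) = tan 31° / sin 25° = 1.4218
true dip = arctan 1.4218 = 54.88°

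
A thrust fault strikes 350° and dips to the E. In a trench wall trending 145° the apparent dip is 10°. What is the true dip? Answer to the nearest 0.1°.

22.6°

β = acute angle between strike 350° and section 145° = 25°.
tan δ = tan α / sin β = tan 10° / sin 25° = 0.1763 / 0.4226 = 0.4172
δ = arctan(0.4172) = 22.65°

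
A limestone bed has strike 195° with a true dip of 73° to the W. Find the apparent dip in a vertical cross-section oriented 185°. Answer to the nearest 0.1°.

29.6°

The section lies 10° from the strike.
tan(apparent dip) = tan 73° · sin 10° = 0.5680
α = arctan(0.5680) = 29.60°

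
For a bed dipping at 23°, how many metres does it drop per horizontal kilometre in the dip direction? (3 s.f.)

drop per km = 1000 × tan 23° = 1000 × 0.4245

424 m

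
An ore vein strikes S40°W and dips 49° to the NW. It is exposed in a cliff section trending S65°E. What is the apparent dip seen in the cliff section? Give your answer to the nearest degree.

The strike is S40°W and the section trends S65°E; the acute angle between them is β = 75°.
tan(apparent dip) = tan 49° · sin 75° = 1.1112
α = arctan(1.1112) = 48.01°

48°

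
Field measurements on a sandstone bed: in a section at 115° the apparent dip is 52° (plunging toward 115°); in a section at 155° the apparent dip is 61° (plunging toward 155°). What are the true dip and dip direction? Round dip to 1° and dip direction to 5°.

Represent each trace as a vector plunging at its apparent dip toward its trend (east-north-up frame): v₁ = (0.558, -0.260, -0.788), v₂ = (0.205, -0.439, -0.875).
n = v₁ × v₂ = (0.119, -0.327, 0.192) (taken with n_z > 0).
True dip = arccos(n_z / |n|) = arccos(0.4834) = 61.1°.
The horizontal component of n points toward azimuth atan2(n_x, n_y) = 160°, the dip direction.

true dip 61°, dip direction 160°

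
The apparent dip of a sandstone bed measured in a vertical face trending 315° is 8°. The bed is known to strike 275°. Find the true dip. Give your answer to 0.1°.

The section is 40° from the strike.
tan(true dip) = tan 8° / sin 40° = 0.2186
true dip = arctan 0.2186 = 12.33°

12.3°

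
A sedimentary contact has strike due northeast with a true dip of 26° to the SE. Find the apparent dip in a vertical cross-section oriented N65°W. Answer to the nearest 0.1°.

The strike is due northeast and the section trends N65°W; the acute angle between them is β = 70°.
tan(apparent dip) = tan 26° · sin 70° = 0.4583
α = arctan(0.4583) = 24.62°

24.6°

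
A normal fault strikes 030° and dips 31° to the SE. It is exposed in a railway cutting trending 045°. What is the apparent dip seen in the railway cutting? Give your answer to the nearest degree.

9°

The strike is 030° and the section trends 045°; the acute angle between them is β = 15°.
tan(apparent dip) = tan 31° · sin 15° = 0.1555
apparent dip = arctan 0.1555 = 8.84°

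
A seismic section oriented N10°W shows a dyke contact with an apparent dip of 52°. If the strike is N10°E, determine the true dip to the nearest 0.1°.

75.0°

β = acute angle between strike N10°E and section N10°W = 20°.
tan δ = tan α / sin β = tan 52° / sin 20° = 1.2799 / 0.3420 = 3.7423
true dip = arctan 3.7423 = 75.04°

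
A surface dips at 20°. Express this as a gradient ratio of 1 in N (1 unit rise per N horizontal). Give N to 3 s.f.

1 : N means tan θ = 1/N, so N = 1/tan 20° = 1/0.3640

1 in 2.75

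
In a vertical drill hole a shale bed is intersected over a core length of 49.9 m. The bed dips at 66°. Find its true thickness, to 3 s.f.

20.3 m

True thickness t = h · cos(dip) = 49.9 × cos 66°
t = 49.9 × 0.4067 = 20.296 m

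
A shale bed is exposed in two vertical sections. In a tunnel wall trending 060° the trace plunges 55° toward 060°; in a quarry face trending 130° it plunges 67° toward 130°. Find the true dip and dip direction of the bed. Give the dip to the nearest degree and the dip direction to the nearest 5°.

true dip 68°, dip direction 115°

Each apparent-dip line lies in the plane. As unit vectors (x east, y north, z up), v₁ plunges 55°→060° and v₂ plunges 67°→130°.
n = v₁ × v₂ = (0.470, -0.212, 0.211) (taken with n_z > 0).
tan δ = √(n_x²+n_y²)/n_z = 0.515/0.211, so δ = 67.8°.
Dip direction = azimuth of (n_x, n_y) = atan2(0.470, -0.212) = 114°.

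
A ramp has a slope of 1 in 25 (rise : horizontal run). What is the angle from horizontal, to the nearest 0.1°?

2.3°

tan θ = 1/25 = 0.0400
θ = arctan(0.0400) = 2.29°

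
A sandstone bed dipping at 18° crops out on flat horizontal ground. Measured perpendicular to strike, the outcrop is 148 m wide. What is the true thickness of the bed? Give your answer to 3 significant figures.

45.7 m

True thickness t = w · sin(dip) = 148 × sin 18°
t = 148 × 0.3090 = 45.735 m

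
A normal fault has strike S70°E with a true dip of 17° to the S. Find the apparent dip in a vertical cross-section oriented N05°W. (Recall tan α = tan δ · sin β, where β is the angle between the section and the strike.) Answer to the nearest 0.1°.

15.5°

Angle between strike (S70°E) and section (N05°W): β = 65°.
tan(apparent dip) = tan 17° · sin 65° = 0.2771
α = arctan(0.2771) = 15.49°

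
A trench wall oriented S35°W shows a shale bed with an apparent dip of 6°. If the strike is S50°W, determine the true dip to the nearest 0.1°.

22.1°

The section is 15° from the strike.
tan δ = tan α / sin β = tan 6° / sin 15° = 0.1051 / 0.2588 = 0.4061
δ = arctan(0.4061) = 22.10°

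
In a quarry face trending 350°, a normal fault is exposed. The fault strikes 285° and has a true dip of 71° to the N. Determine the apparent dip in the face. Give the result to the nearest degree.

The strike is 285° and the section trends 350°; the acute angle between them is β = 65°.
tan(apparent dip) = tan 71° · sin 65° = 2.6321
apparent dip = arctan 2.6321 = 69.20°

69°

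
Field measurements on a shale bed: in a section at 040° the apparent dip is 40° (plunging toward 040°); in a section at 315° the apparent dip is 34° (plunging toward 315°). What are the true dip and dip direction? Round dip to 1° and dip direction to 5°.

Each apparent-dip line lies in the plane. As unit vectors (x east, y north, z up), v₁ plunges 40°→040° and v₂ plunges 34°→315°.
Cross product v₁ × v₂ gives the pole to the plane: n ∝ (0.049, 0.652, 0.633).
tan δ = √(n_x²+n_y²)/n_z = 0.654/0.633, so δ = 45.9°.
Dip direction = atan2(0.049, 0.652) = 4° (azimuth of n's horizontal projection).

true dip 46°, dip direction 005°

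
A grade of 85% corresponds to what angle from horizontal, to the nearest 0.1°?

40.4°

tan θ = 85/100 = 0.8500
θ = arctan(0.8500) = 40.36°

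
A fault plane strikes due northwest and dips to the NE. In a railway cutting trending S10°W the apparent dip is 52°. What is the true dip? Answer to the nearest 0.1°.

The section is 55° from the strike.
tan(true dip) = tan 52° / sin 55° = 1.5625
true dip = arctan 1.5625 = 57.38°

57.4°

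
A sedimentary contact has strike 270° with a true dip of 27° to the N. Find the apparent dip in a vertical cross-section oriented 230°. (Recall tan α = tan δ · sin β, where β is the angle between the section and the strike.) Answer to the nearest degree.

18°

Angle between strike (270°) and section (230°): β = 40°.
tan(apparent dip) = tan 27° · sin 40° = 0.3275
α = arctan(0.3275) = 18.13°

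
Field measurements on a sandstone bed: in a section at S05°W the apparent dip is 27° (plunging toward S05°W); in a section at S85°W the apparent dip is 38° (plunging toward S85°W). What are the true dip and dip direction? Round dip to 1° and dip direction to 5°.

true dip 41°, dip direction 240°

Represent each trace as a vector plunging at its apparent dip toward its trend (east-north-up frame): v₁ = (-0.078, -0.888, -0.454), v₂ = (-0.785, -0.069, -0.616).
n = v₁ × v₂ = (-0.515, -0.309, 0.691) (taken with n_z > 0).
True dip = arccos(n_z / |n|) = arccos(0.7550) = 41.0°.
The horizontal component of n points toward azimuth atan2(n_x, n_y) = 239°, the dip direction.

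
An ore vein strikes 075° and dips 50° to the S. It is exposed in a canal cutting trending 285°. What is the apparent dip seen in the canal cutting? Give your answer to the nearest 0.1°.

30.8°

The section lies 30° from the strike.
tan(apparent dip) = tan 50° · sin 30° = 0.5959
apparent dip = arctan 0.5959 = 30.79°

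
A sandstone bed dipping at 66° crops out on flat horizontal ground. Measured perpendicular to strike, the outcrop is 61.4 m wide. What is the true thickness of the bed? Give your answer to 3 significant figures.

True thickness t = w · sin(dip) = 61.4 × sin 66°
t = 61.4 × 0.9135 = 56.092 m

56.1 m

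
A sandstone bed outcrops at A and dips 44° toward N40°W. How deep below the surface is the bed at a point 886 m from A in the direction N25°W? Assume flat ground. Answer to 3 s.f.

The hole lies 15° from the dip direction, so the down-dip offset is 886 × cos 15° = 855.81 m.
Depth = down-dip offset × tan(dip) = 855.81 × tan 44° = 855.81 × 0.9657
Depth = 826.45 m

826 m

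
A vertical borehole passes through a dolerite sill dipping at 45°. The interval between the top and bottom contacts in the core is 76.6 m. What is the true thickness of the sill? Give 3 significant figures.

54.2 m

True thickness t = h · cos(dip) = 76.6 × cos 45°
t = 76.6 × 0.7071 = 54.164 m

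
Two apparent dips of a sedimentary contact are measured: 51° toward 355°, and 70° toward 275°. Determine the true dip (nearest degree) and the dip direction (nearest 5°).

The two traces are lines in the plane: v₁ = (sin 355°·cos 51°, cos 355°·cos 51°, −sin 51°), v₂ = (sin 275°·cos 70°, cos 275°·cos 70°, −sin 70°).
n = v₁ × v₂ = (-0.566, 0.213, 0.212) (taken with n_z > 0).
Dip δ = arctan(|n_h|/n_z) = arctan(0.605/0.212) = 70.7°.
The horizontal component of n points toward azimuth atan2(n_x, n_y) = 291°, the dip direction.

true dip 71°, dip direction 290°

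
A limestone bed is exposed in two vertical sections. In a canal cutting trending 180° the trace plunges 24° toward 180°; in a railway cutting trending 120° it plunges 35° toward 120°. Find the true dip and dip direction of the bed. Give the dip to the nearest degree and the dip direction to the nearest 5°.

true dip 35°, dip direction 130°

Represent each trace as a vector plunging at its apparent dip toward its trend (east-north-up frame): v₁ = (0.000, -0.914, -0.407), v₂ = (0.709, -0.410, -0.574).
n = v₁ × v₂ = (0.357, -0.289, 0.648) (taken with n_z > 0).
Dip δ = arctan(|n_h|/n_z) = arctan(0.459/0.648) = 35.3°.
The horizontal component of n points toward azimuth atan2(n_x, n_y) = 129°, the dip direction.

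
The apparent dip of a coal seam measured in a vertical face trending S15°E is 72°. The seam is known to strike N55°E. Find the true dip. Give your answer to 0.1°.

The section is 70° from the strike.
tan(true dip) = tan 72° / sin 70° = 3.2752
δ = arctan(3.2752) = 73.02°

73.0°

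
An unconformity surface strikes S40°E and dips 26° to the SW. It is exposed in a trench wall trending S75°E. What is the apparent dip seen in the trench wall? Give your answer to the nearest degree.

16°

Angle between strike (S40°E) and section (S75°E): β = 35°.
tan α = tan 26° × sin 35° = 0.4877 × 0.5736 = 0.2798
apparent dip = arctan 0.2798 = 15.63°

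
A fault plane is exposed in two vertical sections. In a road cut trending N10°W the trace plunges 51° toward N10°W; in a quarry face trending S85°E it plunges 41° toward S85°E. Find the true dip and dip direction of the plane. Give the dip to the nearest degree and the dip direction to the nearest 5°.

true dip 60°, dip direction 035°

Represent each trace as a vector plunging at its apparent dip toward its trend (east-north-up frame): v₁ = (-0.109, 0.620, -0.777), v₂ = (0.752, -0.066, -0.656).
Cross product v₁ × v₂ gives the pole to the plane: n ∝ (0.458, 0.656, 0.459).
Dip δ = arctan(|n_h|/n_z) = arctan(0.800/0.459) = 60.2°.
Dip direction = atan2(0.458, 0.656) = 35° (azimuth of n's horizontal projection).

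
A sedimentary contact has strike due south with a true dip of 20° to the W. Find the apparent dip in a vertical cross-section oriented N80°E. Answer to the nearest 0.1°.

19.7°

Angle between strike (due south) and section (N80°E): β = 80°.
tan(apparent dip) = tan 20° · sin 80° = 0.3584
apparent dip = arctan 0.3584 = 19.72°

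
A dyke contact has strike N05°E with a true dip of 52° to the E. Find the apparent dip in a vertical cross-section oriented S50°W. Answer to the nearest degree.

The strike is N05°E and the section trends S50°W; the acute angle between them is β = 45°.
tan(apparent dip) = tan 52° · sin 45° = 0.9051
apparent dip = arctan 0.9051 = 42.15°

42°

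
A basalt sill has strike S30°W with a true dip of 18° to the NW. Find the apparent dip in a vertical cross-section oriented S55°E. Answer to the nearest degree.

18°

The strike is S30°W and the section trends S55°E; the acute angle between them is β = 85°.
tan α = tan 18° × sin 85° = 0.3249 × 0.9962 = 0.3237
apparent dip = arctan 0.3237 = 17.94°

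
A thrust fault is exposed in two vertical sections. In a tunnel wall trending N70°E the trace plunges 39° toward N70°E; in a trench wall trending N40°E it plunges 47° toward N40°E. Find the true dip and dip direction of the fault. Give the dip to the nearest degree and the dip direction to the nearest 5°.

The two traces are lines in the plane: v₁ = (sin 70°·cos 39°, cos 70°·cos 39°, −sin 39°), v₂ = (sin 40°·cos 47°, cos 40°·cos 47°, −sin 47°).
The plane normal is n = v₁ × v₂ ∝ (0.134, 0.258, 0.265).
True dip = arccos(n_z / |n|) = arccos(0.6732) = 47.7°.
Dip direction = azimuth of (n_x, n_y) = atan2(0.134, 0.258) = 27°.

true dip 48°, dip direction 025°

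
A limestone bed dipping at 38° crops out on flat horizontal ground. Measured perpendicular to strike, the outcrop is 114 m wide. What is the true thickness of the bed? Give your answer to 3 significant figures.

70.2 m

True thickness t = w · sin(dip) = 114 × sin 38°
t = 114 × 0.6157 = 70.185 m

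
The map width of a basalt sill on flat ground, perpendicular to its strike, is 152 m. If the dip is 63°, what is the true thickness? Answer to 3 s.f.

135 m

True thickness t = w · sin(dip) = 152 × sin 63°
t = 152 × 0.8910 = 135.433 m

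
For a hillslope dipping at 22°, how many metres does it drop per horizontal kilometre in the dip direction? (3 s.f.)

404 m

drop per km = 1000 × tan 22° = 1000 × 0.4040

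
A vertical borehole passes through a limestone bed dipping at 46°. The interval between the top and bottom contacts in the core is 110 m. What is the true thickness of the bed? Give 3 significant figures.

True thickness t = h · cos(dip) = 110 × cos 46°
t = 110 × 0.6947 = 76.412 m

76.4 m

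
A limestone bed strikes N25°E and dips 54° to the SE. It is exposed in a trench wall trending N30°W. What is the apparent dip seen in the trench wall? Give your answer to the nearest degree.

48°

Angle between strike (N25°E) and section (N30°W): β = 55°.
tan(apparent dip) = tan 54° · sin 55° = 1.1275
apparent dip = arctan 1.1275 = 48.43°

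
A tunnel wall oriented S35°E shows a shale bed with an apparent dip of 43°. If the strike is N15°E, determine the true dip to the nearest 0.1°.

β = acute angle between strike N15°E and section S35°E = 50°.
tan δ = tan α / sin β = tan 43° / sin 50° = 0.9325 / 0.7660 = 1.2173
δ = arctan(1.2173) = 50.60°

50.6°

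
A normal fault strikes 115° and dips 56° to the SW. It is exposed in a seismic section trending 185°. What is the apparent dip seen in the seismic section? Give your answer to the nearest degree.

54°

Angle between strike (115°) and section (185°): β = 70°.
tan α = tan 56° × sin 70° = 1.4826 × 0.9397 = 1.3932
α = arctan(1.3932) = 54.33°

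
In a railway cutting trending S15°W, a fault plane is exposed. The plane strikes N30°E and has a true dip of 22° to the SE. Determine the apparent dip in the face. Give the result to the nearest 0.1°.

The strike is N30°E and the section trends S15°W; the acute angle between them is β = 15°.
tan α = tan 22° × sin 15° = 0.4040 × 0.2588 = 0.1046
apparent dip = arctan 0.1046 = 5.97°

6.0°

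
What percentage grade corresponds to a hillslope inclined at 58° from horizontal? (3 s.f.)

160%

grade % = 100 × tan 58° = 100 × 1.6003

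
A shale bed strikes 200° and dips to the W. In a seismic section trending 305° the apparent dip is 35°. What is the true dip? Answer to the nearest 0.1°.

The section is 75° from the strike.
tan(true dip) = tan 35° / sin 75° = 0.7249
δ = arctan(0.7249) = 35.94°

35.9°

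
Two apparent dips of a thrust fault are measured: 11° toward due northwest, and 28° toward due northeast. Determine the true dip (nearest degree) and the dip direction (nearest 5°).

true dip 30°, dip direction 025°

The two traces are lines in the plane: v₁ = (sin 315°·cos 11°, cos 315°·cos 11°, −sin 11°), v₂ = (sin 45°·cos 28°, cos 45°·cos 28°, −sin 28°).
Cross product v₁ × v₂ gives the pole to the plane: n ∝ (0.207, 0.445, 0.867).
True dip = arccos(n_z / |n|) = arccos(0.8702) = 29.5°.
Dip direction = azimuth of (n_x, n_y) = atan2(0.207, 0.445) = 25°.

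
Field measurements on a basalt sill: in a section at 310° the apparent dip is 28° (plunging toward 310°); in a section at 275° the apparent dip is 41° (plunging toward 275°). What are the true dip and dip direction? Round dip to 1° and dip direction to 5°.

Represent each trace as a vector plunging at its apparent dip toward its trend (east-north-up frame): v₁ = (-0.676, 0.568, -0.469), v₂ = (-0.752, 0.066, -0.656).
Cross product v₁ × v₂ gives the pole to the plane: n ∝ (-0.341, -0.091, 0.382).
tan δ = √(n_x²+n_y²)/n_z = 0.353/0.382, so δ = 42.8°.
The horizontal component of n points toward azimuth atan2(n_x, n_y) = 255°, the dip direction.

true dip 43°, dip direction 255°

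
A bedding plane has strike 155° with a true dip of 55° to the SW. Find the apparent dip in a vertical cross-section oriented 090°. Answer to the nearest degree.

52°

The section lies 65° from the strike.
tan α = tan 55° × sin 65° = 1.4281 × 0.9063 = 1.2943
apparent dip = arctan 1.2943 = 52.31°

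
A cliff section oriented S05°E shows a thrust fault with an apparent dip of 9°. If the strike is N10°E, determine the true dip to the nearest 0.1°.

31.5°

β = acute angle between strike N10°E and section S05°E = 15°.
tan(true dip) = tan 9° / sin 15° = 0.6120
δ = arctan(0.6120) = 31.46°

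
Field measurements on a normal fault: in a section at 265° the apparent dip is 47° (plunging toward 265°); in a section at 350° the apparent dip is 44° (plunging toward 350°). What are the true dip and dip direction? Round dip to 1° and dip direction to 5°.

true dip 54°, dip direction 305°

Each apparent-dip line lies in the plane. As unit vectors (x east, y north, z up), v₁ plunges 47°→265° and v₂ plunges 44°→350°.
The plane normal is n = v₁ × v₂ ∝ (-0.559, 0.381, 0.489).
True dip = arccos(n_z / |n|) = arccos(0.5855) = 54.2°.
The horizontal component of n points toward azimuth atan2(n_x, n_y) = 304°, the dip direction.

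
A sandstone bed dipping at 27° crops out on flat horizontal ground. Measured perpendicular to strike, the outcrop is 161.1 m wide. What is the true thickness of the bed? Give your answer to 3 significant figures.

73.1 m

True thickness t = w · sin(dip) = 161.1 × sin 27°
t = 161.1 × 0.4540 = 73.138 m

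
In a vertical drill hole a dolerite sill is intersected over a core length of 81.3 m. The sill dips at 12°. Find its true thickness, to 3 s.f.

True thickness t = h · cos(dip) = 81.3 × cos 12°
t = 81.3 × 0.9781 = 79.523 m

79.5 m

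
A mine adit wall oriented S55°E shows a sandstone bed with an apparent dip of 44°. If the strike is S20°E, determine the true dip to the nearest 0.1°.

The section is 35° from the strike.
tan δ = tan α / sin β = tan 44° / sin 35° = 0.9657 / 0.5736 = 1.6836
δ = arctan(1.6836) = 59.29°

59.3°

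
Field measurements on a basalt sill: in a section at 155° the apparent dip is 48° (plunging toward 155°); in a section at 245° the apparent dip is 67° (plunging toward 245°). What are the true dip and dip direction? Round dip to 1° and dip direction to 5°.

Represent each trace as a vector plunging at its apparent dip toward its trend (east-north-up frame): v₁ = (0.283, -0.606, -0.743), v₂ = (-0.354, -0.165, -0.921).
Cross product v₁ × v₂ gives the pole to the plane: n ∝ (-0.436, -0.523, 0.261).
True dip = arccos(n_z / |n|) = arccos(0.3584) = 69.0°.
Dip direction = azimuth of (n_x, n_y) = atan2(-0.436, -0.523) = 220°.

true dip 69°, dip direction 220°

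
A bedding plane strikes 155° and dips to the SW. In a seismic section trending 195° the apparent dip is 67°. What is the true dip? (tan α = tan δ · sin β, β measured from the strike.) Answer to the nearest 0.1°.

74.7°

The section is 40° from the strike.
tan(true dip) = tan 67° / sin 40° = 3.6651
δ = arctan(3.6651) = 74.74°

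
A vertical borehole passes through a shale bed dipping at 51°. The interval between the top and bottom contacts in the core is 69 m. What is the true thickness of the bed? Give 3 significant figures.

43.4 m

True thickness t = h · cos(dip) = 69 × cos 51°
t = 69 × 0.6293 = 43.423 m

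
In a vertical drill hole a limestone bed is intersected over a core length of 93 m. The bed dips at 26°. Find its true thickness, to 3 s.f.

True thickness t = h · cos(dip) = 93 × cos 26°
t = 93 × 0.8988 = 83.588 m

83.6 m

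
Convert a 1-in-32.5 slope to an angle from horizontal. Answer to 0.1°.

tan θ = 1/32.5 = 0.0308
θ = arctan(0.0308) = 1.76°

1.8°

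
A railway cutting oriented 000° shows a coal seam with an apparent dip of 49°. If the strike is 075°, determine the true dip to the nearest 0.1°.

50.0°

The section is 75° from the strike.
tan(true dip) = tan 49° / sin 75° = 1.1909
δ = arctan(1.1909) = 49.98°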